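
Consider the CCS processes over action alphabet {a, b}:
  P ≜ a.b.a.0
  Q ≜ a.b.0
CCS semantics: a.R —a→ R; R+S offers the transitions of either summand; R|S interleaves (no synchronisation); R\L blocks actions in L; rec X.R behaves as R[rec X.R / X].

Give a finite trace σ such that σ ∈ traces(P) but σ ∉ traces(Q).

aba

P's transition system — 4 states:
  m0 = a.b.a.0 :: =a=> m1
  m1 = b.a.0 :: =b=> m2
  m2 = a.0 :: =a=> m3
  m3 = 0 :: stopped
Q's transition system — 3 states:
  n0 = a.b.0 :: =a=> n1
  n1 = b.0 :: =b=> n2
  n2 = 0 :: stopped
Executing aba from P (initial set {m0}):
  after a @ step 1: {m1}
  after b @ step 2: {m2}
  after a @ step 3: {m3}
  ✓ P
Executing aba from Q (initial set {n0}):
  after a @ step 1: {n1}
  after b @ step 2: {n2}
  after a @ step 3: ∅ (Q stuck)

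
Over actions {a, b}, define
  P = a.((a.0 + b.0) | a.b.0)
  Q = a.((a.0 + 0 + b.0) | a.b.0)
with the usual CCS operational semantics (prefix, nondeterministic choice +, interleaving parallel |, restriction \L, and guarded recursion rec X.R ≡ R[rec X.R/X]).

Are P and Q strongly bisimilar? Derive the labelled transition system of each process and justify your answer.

YES

Reachable graph of P (7 states):
  s0 = a.((a.0 + b.0) | a.b.0) :: ··a··> s1
  s1 = (a.0 + b.0) | a.b.0 :: ··a··> s2, ··a··> s3, ··b··> s3
  s2 = (a.0 + b.0) | b.0 :: ··a··> s4, ··b··> s4, ··b··> s5
  s3 = 0 | a.b.0 :: ··a··> s4
  s4 = 0 | b.0 :: ··b··> s6
  s5 = (a.0 + b.0) | 0 :: ··a··> s6, ··b··> s6
  s6 = 0 | 0 :: ·
Reachable graph of Q (7 states):
  t0 = a.((a.0 + 0 + b.0) | a.b.0) :: ··a··> t1
  t1 = (a.0 + 0 + b.0) | a.b.0 :: ··a··> t2, ··a··> t3, ··b··> t3
  t2 = (a.0 + 0 + b.0) | b.0 :: ··a··> t4, ··b··> t4, ··b··> t5
  t3 = 0 | a.b.0 :: ··a··> t4
  t4 = 0 | b.0 :: ··b··> t6
  t5 = (a.0 + 0 + b.0) | 0 :: ··a··> t6, ··b··> t6
  t6 = 0 | 0 :: ·
Coarsest stable partition (strong bisimilarity classes):
  B0 = {s0, t0}
  B1 = {s1, t1}
  B2 = {s2, t2}
  B3 = {s4, t4}
  B4 = {s6, t6}
  B5 = {s5, t5}
  B6 = {s3, t3}
s0 ∈ B0, t0 ∈ B0 → same block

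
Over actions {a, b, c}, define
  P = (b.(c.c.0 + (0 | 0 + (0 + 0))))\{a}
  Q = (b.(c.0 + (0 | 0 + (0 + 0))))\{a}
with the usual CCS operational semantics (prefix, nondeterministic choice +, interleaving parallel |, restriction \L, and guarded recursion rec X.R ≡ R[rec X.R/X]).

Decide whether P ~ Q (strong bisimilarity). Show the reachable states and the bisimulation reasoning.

P ≁ Q

Reachable graph of P (4 states):
  p0 = (b.(c.c.0 + (0 | 0 + (0 + 0))))\{a} | --b--▸ p1
  p1 = (c.c.0 + (0 | 0 + (0 + 0)))\{a} | --c--▸ p2
  p2 = (c.0)\{a} | --c--▸ p3
  p3 = 0\{a} | deadlocked
Reachable graph of Q (3 states):
  q0 = (b.(c.0 + (0 | 0 + (0 + 0))))\{a} | --b--▸ q1
  q1 = (c.0 + (0 | 0 + (0 + 0)))\{a} | --c--▸ q2
  q2 = 0\{a} | deadlocked
Coarsest stable partition (strong bisimilarity classes):
  B0 = {p0}
  B1 = {p1}
  B2 = {p2, q1}
  B3 = {p3, q2}
  B4 = {q0}
p0 ∈ B0, q0 ∈ B4 → different blocks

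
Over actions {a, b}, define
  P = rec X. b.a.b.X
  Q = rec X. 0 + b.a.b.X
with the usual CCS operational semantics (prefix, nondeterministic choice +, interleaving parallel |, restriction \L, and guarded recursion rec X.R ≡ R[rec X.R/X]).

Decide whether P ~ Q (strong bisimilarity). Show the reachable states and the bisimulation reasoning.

YES

P's transition system — 3 states:
  m0 = rec X. b.a.b.X → =b=> m1
  m1 = a.b.(rec X. b.a.b.X) → =a=> m2
  m2 = b.(rec X. b.a.b.X) → =b=> m0
Q's transition system — 3 states:
  n0 = rec X. 0 + b.a.b.X → =b=> n1
  n1 = a.b.(rec X. 0 + b.a.b.X) → =a=> n2
  n2 = b.(rec X. 0 + b.a.b.X) → =b=> n0
Coarsest stable partition (strong bisimilarity classes):
  B0 = {m0, n0}
  B1 = {m1, n1}
  B2 = {m2, n2}
m0 ∈ B0, n0 ∈ B0 → same block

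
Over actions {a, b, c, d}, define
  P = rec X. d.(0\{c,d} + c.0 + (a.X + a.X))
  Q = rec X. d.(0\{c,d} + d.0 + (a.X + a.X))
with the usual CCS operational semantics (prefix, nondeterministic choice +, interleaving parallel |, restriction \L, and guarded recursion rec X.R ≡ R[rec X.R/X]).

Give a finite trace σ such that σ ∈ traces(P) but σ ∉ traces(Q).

P's transition system — 3 states:
  u0 = rec X. d.(0\{c,d} + c.0 + (a.X + a.X)) → -d-> u1
  u1 = 0\{c,d} + c.0 + (a.(rec X. d.(0\{c,d} + c.0 + (a.X + a.X))) + a.(rec X. d.(0\{c,d} + c.0 + (a.X + a.X)))) → -a-> u0, -c-> u2
  u2 = 0 → deadlocked
Q's transition system — 3 states:
  v0 = rec X. d.(0\{c,d} + d.0 + (a.X + a.X)) → -d-> v1
  v1 = 0\{c,d} + d.0 + (a.(rec X. d.(0\{c,d} + d.0 + (a.X + a.X))) + a.(rec X. d.(0\{c,d} + d.0 + (a.X + a.X)))) → -a-> v0, -d-> v2
  v2 = 0 → deadlocked
Executing dc from P (initial set {u0}):
  step 1 (d): {u1}
  step 2 (c): {u2}
  P completes σ.
Executing dc from Q (initial set {v0}):
  step 1 (d): {v1}
  step 2 (c): ∅ (Q stuck)

dc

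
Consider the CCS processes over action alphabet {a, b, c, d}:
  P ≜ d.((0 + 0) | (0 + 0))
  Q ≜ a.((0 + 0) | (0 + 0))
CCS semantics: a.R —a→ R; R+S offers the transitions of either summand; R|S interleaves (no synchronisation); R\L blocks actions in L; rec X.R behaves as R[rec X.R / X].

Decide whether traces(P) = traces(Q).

P's transition system — 2 states:
  u0 = d.((0 + 0) | (0 + 0)) :: --d--▸ u1
  u1 = (0 + 0) | (0 + 0) :: stopped
Q's transition system — 2 states:
  v0 = a.((0 + 0) | (0 + 0)) :: --a--▸ v1
  v1 = (0 + 0) | (0 + 0) :: stopped
Trace ⟨d⟩ through P, begin at {u0}:
  after d @ step 1: {u1}
  ✓ P
Trace ⟨d⟩ through Q, begin at {v0}:
  after d @ step 1: ∅ (Q stuck)

NO — witness ⟨d⟩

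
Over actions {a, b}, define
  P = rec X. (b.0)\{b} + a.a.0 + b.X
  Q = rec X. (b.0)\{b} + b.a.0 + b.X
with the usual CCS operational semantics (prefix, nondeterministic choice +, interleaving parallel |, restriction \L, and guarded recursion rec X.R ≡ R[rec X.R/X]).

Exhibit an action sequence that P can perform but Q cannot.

a

Reachable graph of P (3 states):
  m0 = rec X. (b.0)\{b} + a.a.0 + b.X | -a-> m1, -b-> m0
  m1 = a.0 | -a-> m2
  m2 = 0 | (no moves)
Reachable graph of Q (3 states):
  n0 = rec X. (b.0)\{b} + b.a.0 + b.X | -b-> n0, -b-> n1
  n1 = a.0 | -a-> n2
  n2 = 0 | (no moves)
Run σ = ⟨a⟩ on P: start {m0}
  step 1 (a): {m1}
  — P admits the full trace.
Run σ = ⟨a⟩ on Q: start {n0}
  step 1 (a): ∅  — Q cannot continue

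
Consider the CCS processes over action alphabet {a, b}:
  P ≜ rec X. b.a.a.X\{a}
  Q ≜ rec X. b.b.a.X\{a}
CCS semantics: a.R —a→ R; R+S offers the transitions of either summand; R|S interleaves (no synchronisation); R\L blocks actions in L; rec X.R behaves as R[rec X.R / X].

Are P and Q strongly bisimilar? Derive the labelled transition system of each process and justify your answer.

NO

Reachable graph of P (5 states):
  p0 = rec X. b.a.a.X\{a} :: —b→ p1
  p1 = a.a.(rec X. b.a.a.X\{a})\{a} :: —a→ p2
  p2 = a.(rec X. b.a.a.X\{a})\{a} :: —a→ p3
  p3 = (rec X. b.a.a.X\{a})\{a} :: —b→ p4
  p4 = (a.a.(rec X. b.a.a.X\{a})\{a})\{a} :: deadlocked
Reachable graph of Q (6 states):
  q0 = rec X. b.b.a.X\{a} :: —b→ q1
  q1 = b.a.(rec X. b.b.a.X\{a})\{a} :: —b→ q2
  q2 = a.(rec X. b.b.a.X\{a})\{a} :: —a→ q3
  q3 = (rec X. b.b.a.X\{a})\{a} :: —b→ q4
  q4 = (b.a.(rec X. b.b.a.X\{a})\{a})\{a} :: —b→ q5
  q5 = (a.(rec X. b.b.a.X\{a})\{a})\{a} :: deadlocked
Coarsest stable partition (strong bisimilarity classes):
  B0 = {p0}
  B1 = {p1}
  B2 = {p2}
  B3 = {p3, q4}
  B4 = {p4, q5}
  B5 = {q0}
  B6 = {q1}
  B7 = {q2}
  B8 = {q3}
p0 ∈ B0, q0 ∈ B5 → different blocks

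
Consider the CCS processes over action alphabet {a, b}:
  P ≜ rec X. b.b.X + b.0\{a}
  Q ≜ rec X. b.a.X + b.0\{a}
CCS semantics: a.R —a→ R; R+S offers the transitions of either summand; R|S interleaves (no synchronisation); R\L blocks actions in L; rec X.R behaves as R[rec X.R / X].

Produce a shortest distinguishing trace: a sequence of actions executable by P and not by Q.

bb

P's transition system — 3 states:
  m0 = rec X. b.b.X + b.0\{a} has moves =b=> m1, =b=> m2
  m1 = 0\{a} has moves ∅
  m2 = b.(rec X. b.b.X + b.0\{a}) has moves =b=> m0
Q's transition system — 3 states:
  n0 = rec X. b.a.X + b.0\{a} has moves =b=> n1, =b=> n2
  n1 = 0\{a} has moves ∅
  n2 = a.(rec X. b.a.X + b.0\{a}) has moves =a=> n0
Executing bb from P (initial set {m0}):
  [1] b ⇒ {m1, m2}
  [2] b ⇒ {m0}
  — P admits the full trace.
Executing bb from Q (initial set {n0}):
  [1] b ⇒ {n1, n2}
  [2] b ⇒ no successor for Q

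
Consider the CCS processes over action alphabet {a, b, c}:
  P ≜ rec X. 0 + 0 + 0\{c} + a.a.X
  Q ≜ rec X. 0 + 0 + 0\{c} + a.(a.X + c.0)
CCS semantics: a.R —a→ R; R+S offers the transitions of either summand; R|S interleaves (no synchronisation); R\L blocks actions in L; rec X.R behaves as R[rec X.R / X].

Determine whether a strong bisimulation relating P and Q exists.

not bisimilar

Reachable graph of P (2 states):
  s0 = rec X. 0 + 0 + 0\{c} + a.a.X has moves ··a··> s1
  s1 = a.(rec X. 0 + 0 + 0\{c} + a.a.X) has moves ··a··> s0
Reachable graph of Q (3 states):
  t0 = rec X. 0 + 0 + 0\{c} + a.(a.X + c.0) has moves ··a··> t1
  t1 = a.(rec X. 0 + 0 + 0\{c} + a.(a.X + c.0)) + c.0 has moves ··a··> t0, ··c··> t2
  t2 = 0 has moves ·
Bisimilarity quotient blocks:
  B0 = {s0, s1}
  B1 = {t0}
  B2 = {t1}
  B3 = {t2}
s0 ∈ B0, t0 ∈ B1 → different blocks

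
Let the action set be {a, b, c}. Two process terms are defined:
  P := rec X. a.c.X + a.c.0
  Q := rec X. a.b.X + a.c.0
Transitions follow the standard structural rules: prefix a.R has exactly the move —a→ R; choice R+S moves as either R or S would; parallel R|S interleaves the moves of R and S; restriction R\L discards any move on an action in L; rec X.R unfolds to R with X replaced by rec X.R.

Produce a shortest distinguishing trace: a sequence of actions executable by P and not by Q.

aca

P's transition system — 4 states:
  m0 = rec X. a.c.X + a.c.0 has moves -a-> m1, -a-> m2
  m1 = c.(rec X. a.c.X + a.c.0) has moves -c-> m0
  m2 = c.0 has moves -c-> m3
  m3 = 0 has moves stopped
Q's transition system — 4 states:
  n0 = rec X. a.b.X + a.c.0 has moves -a-> n1, -a-> n2
  n1 = b.(rec X. a.b.X + a.c.0) has moves -b-> n0
  n2 = c.0 has moves -c-> n3
  n3 = 0 has moves stopped
Run σ = ⟨aca⟩ on P: start {m0}
  [1] a ⇒ {m1, m2}
  [2] c ⇒ {m0, m3}
  [3] a ⇒ {m1, m2}
  ✓ P
Run σ = ⟨aca⟩ on Q: start {n0}
  [1] a ⇒ {n1, n2}
  [2] c ⇒ {n3}
  [3] a ⇒ ∅ (Q stuck)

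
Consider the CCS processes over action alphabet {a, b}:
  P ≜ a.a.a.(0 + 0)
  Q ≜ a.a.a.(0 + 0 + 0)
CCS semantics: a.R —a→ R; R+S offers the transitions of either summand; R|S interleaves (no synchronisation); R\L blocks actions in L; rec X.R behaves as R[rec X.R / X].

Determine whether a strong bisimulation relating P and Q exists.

YES

LTS(P): 4 reachable states
  u0 = a.a.a.(0 + 0) :: —a→ u1
  u1 = a.a.(0 + 0) :: —a→ u2
  u2 = a.(0 + 0) :: —a→ u3
  u3 = 0 + 0 :: ·
LTS(Q): 4 reachable states
  v0 = a.a.a.(0 + 0 + 0) :: —a→ v1
  v1 = a.a.(0 + 0 + 0) :: —a→ v2
  v2 = a.(0 + 0 + 0) :: —a→ v3
  v3 = 0 + 0 + 0 :: ·
Partition-refinement fixed point:
  B0 = {u0, v0}
  B1 = {u1, v1}
  B2 = {u2, v2}
  B3 = {u3, v3}
u0 ∈ B0, v0 ∈ B0 → same block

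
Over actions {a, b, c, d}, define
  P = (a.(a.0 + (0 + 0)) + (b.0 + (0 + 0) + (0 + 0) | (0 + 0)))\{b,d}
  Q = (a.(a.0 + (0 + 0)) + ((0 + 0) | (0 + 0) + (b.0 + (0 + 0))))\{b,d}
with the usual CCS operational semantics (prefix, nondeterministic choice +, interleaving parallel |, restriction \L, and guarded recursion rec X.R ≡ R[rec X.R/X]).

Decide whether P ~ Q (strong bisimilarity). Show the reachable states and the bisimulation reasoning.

P's transition system — 3 states:
  u0 = (a.(a.0 + (0 + 0)) + (b.0 + (0 + 0) + (0 + 0) | (0 + 0)))\{b,d} | --a--▸ u1
  u1 = (a.0 + (0 + 0))\{b,d} | --a--▸ u2
  u2 = 0\{b,d} | ∅
Q's transition system — 3 states:
  v0 = (a.(a.0 + (0 + 0)) + ((0 + 0) | (0 + 0) + (b.0 + (0 + 0))))\{b,d} | --a--▸ v1
  v1 = (a.0 + (0 + 0))\{b,d} | --a--▸ v2
  v2 = 0\{b,d} | ∅
Partition-refinement fixed point:
  B0 = {u0, v0}
  B1 = {u1, v1}
  B2 = {u2, v2}
u0 ∈ B0, v0 ∈ B0 → same block

YES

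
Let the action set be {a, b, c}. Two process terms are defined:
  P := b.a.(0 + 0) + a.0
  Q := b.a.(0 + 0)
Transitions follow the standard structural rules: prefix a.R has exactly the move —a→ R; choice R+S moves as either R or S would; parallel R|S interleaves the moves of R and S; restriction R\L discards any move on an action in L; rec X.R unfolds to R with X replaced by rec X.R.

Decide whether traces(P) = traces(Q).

LTS(P): 4 reachable states
  u0 = b.a.(0 + 0) + a.0 :: ··a··> u1, ··b··> u2
  u1 = 0 :: (no moves)
  u2 = a.(0 + 0) :: ··a··> u3
  u3 = 0 + 0 :: (no moves)
LTS(Q): 3 reachable states
  v0 = b.a.(0 + 0) :: ··b··> v1
  v1 = a.(0 + 0) :: ··a··> v2
  v2 = 0 + 0 :: (no moves)
Trace ⟨a⟩ through P, begin at {u0}:
  [1] a ⇒ {u1}
  ✓ P
Trace ⟨a⟩ through Q, begin at {v0}:
  [1] a ⇒ ∅  — Q cannot continue

trace-distinct — witness ⟨a⟩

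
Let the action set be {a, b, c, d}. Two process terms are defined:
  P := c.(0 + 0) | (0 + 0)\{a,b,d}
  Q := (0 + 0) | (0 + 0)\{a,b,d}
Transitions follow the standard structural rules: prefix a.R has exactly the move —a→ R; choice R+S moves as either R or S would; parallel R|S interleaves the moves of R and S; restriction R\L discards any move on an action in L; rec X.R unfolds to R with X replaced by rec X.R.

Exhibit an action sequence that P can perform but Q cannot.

P's transition system — 2 states:
  s0 = c.(0 + 0) | (0 + 0)\{a,b,d} :: —c→ s1
  s1 = (0 + 0) | (0 + 0)\{a,b,d} :: stopped
Q's transition system — 1 states:
  t0 = (0 + 0) | (0 + 0)\{a,b,d} :: stopped
Trace ⟨c⟩ through P, begin at {s0}:
  step 1 (c): {s1}
  ✓ P
Trace ⟨c⟩ through Q, begin at {t0}:
  step 1 (c): ∅ (Q stuck)

c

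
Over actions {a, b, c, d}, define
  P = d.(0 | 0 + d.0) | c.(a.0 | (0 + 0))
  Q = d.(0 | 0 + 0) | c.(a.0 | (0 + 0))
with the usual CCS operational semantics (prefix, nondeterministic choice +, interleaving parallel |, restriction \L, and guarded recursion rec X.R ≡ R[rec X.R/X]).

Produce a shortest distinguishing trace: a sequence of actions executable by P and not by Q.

dd

P's transition system — 9 states:
  s0 = d.(0 | 0 + d.0) | c.(a.0 | (0 + 0)) ⊢ -c-> s1, -d-> s2
  s1 = d.(0 | 0 + d.0) | (a.0 | (0 + 0)) ⊢ -a-> s3, -d-> s4
  s2 = (0 | 0 + d.0) | c.(a.0 | (0 + 0)) ⊢ -c-> s4, -d-> s5
  s3 = d.(0 | 0 + d.0) | (0 | (0 + 0)) ⊢ -d-> s6
  s4 = (0 | 0 + d.0) | (a.0 | (0 + 0)) ⊢ -a-> s6, -d-> s7
  s5 = 0 | c.(a.0 | (0 + 0)) ⊢ -c-> s7
  s6 = (0 | 0 + d.0) | (0 | (0 + 0)) ⊢ -d-> s8
  s7 = 0 | (a.0 | (0 + 0)) ⊢ -a-> s8
  s8 = 0 | (0 | (0 + 0)) ⊢ deadlocked
Q's transition system — 6 states:
  t0 = d.(0 | 0 + 0) | c.(a.0 | (0 + 0)) ⊢ -c-> t1, -d-> t2
  t1 = d.(0 | 0 + 0) | (a.0 | (0 + 0)) ⊢ -a-> t3, -d-> t4
  t2 = (0 | 0 + 0) | c.(a.0 | (0 + 0)) ⊢ -c-> t4
  t3 = d.(0 | 0 + 0) | (0 | (0 + 0)) ⊢ -d-> t5
  t4 = (0 | 0 + 0) | (a.0 | (0 + 0)) ⊢ -a-> t5
  t5 = (0 | 0 + 0) | (0 | (0 + 0)) ⊢ deadlocked
Trace ⟨dd⟩ through P, begin at {s0}:
  after d @ step 1: {s2}
  after d @ step 2: {s5}
  — P admits the full trace.
Trace ⟨dd⟩ through Q, begin at {t0}:
  after d @ step 1: {t2}
  after d @ step 2: ∅ (Q stuck)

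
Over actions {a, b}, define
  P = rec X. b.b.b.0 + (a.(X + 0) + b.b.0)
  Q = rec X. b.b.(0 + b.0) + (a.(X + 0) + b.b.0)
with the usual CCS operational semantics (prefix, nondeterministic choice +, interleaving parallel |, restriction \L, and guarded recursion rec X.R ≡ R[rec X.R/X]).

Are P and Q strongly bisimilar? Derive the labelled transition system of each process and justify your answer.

YES

P's transition system — 5 states:
  u0 = rec X. b.b.b.0 + (a.(X + 0) + b.b.0) has moves --a--▸ u1, --b--▸ u2, --b--▸ u3
  u1 = (rec X. b.b.b.0 + (a.(X + 0) + b.b.0)) + 0 has moves --a--▸ u1, --b--▸ u2, --b--▸ u3
  u2 = b.0 has moves --b--▸ u4
  u3 = b.b.0 has moves --b--▸ u2
  u4 = 0 has moves ·
Q's transition system — 6 states:
  v0 = rec X. b.b.(0 + b.0) + (a.(X + 0) + b.b.0) has moves --a--▸ v1, --b--▸ v2, --b--▸ v3
  v1 = (rec X. b.b.(0 + b.0) + (a.(X + 0) + b.b.0)) + 0 has moves --a--▸ v1, --b--▸ v2, --b--▸ v3
  v2 = b.(0 + b.0) has moves --b--▸ v4
  v3 = b.0 has moves --b--▸ v5
  v4 = 0 + b.0 has moves --b--▸ v5
  v5 = 0 has moves ·
Bisimilarity quotient blocks:
  B0 = {u0, u1, v0, v1}
  B1 = {u3, v2}
  B2 = {u2, v3, v4}
  B3 = {u4, v5}
u0 ∈ B0, v0 ∈ B0 → same block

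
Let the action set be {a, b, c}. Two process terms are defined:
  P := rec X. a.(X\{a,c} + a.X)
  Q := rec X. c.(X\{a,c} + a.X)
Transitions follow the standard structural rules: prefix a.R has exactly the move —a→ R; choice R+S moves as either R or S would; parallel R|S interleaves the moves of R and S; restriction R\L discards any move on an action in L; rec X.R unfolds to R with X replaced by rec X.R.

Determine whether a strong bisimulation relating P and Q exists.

P's transition system — 2 states:
  p0 = rec X. a.(X\{a,c} + a.X) → —a→ p1
  p1 = (rec X. a.(X\{a,c} + a.X))\{a,c} + a.(rec X. a.(X\{a,c} + a.X)) → —a→ p0
Q's transition system — 2 states:
  q0 = rec X. c.(X\{a,c} + a.X) → —c→ q1
  q1 = (rec X. c.(X\{a,c} + a.X))\{a,c} + a.(rec X. c.(X\{a,c} + a.X)) → —a→ q0
Partition-refinement fixed point:
  B0 = {p0, p1}
  B1 = {q0}
  B2 = {q1}
p0 ∈ B0, q0 ∈ B1 → different blocks

NO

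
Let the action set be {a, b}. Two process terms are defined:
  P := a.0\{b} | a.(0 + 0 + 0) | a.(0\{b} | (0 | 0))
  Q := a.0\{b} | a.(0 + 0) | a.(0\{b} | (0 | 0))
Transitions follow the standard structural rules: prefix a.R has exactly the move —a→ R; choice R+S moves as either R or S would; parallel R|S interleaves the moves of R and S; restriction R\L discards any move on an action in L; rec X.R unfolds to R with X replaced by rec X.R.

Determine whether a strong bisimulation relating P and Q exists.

LTS(P): 8 reachable states
  m0 = a.0\{b} | a.(0 + 0 + 0) | a.(0\{b} | (0 | 0)) :: =a=> m1, =a=> m2, =a=> m3
  m1 = 0\{b} | a.(0 + 0 + 0) | a.(0\{b} | (0 | 0)) :: =a=> m4, =a=> m5
  m2 = a.0\{b} | (0 + 0 + 0) | a.(0\{b} | (0 | 0)) :: =a=> m4, =a=> m6
  m3 = a.0\{b} | a.(0 + 0 + 0) | (0\{b} | (0 | 0)) :: =a=> m5, =a=> m6
  m4 = 0\{b} | (0 + 0 + 0) | a.(0\{b} | (0 | 0)) :: =a=> m7
  m5 = 0\{b} | a.(0 + 0 + 0) | (0\{b} | (0 | 0)) :: =a=> m7
  m6 = a.0\{b} | (0 + 0 + 0) | (0\{b} | (0 | 0)) :: =a=> m7
  m7 = 0\{b} | (0 + 0 + 0) | (0\{b} | (0 | 0)) :: (no moves)
LTS(Q): 8 reachable states
  n0 = a.0\{b} | a.(0 + 0) | a.(0\{b} | (0 | 0)) :: =a=> n1, =a=> n2, =a=> n3
  n1 = 0\{b} | a.(0 + 0) | a.(0\{b} | (0 | 0)) :: =a=> n4, =a=> n5
  n2 = a.0\{b} | (0 + 0) | a.(0\{b} | (0 | 0)) :: =a=> n4, =a=> n6
  n3 = a.0\{b} | a.(0 + 0) | (0\{b} | (0 | 0)) :: =a=> n5, =a=> n6
  n4 = 0\{b} | (0 + 0) | a.(0\{b} | (0 | 0)) :: =a=> n7
  n5 = 0\{b} | a.(0 + 0) | (0\{b} | (0 | 0)) :: =a=> n7
  n6 = a.0\{b} | (0 + 0) | (0\{b} | (0 | 0)) :: =a=> n7
  n7 = 0\{b} | (0 + 0) | (0\{b} | (0 | 0)) :: (no moves)
Partition-refinement fixed point:
  B0 = {m0, n0}
  B1 = {m1, m2, m3, n1, n2, n3}
  B2 = {m4, m5, m6, n4, n5, n6}
  B3 = {m7, n7}
m0 ∈ B0, n0 ∈ B0 → same block

YES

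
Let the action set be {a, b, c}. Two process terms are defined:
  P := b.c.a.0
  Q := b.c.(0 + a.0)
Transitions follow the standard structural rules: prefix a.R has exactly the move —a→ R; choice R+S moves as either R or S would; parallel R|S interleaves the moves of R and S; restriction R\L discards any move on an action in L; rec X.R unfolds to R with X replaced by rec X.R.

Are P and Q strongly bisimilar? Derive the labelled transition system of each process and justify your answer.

P ~ Q

P's transition system — 4 states:
  u0 = b.c.a.0 :: --b--▸ u1
  u1 = c.a.0 :: --c--▸ u2
  u2 = a.0 :: --a--▸ u3
  u3 = 0 :: ∅
Q's transition system — 4 states:
  v0 = b.c.(0 + a.0) :: --b--▸ v1
  v1 = c.(0 + a.0) :: --c--▸ v2
  v2 = 0 + a.0 :: --a--▸ v3
  v3 = 0 :: ∅
Coarsest stable partition (strong bisimilarity classes):
  B0 = {u0, v0}
  B1 = {u1, v1}
  B2 = {u2, v2}
  B3 = {u3, v3}
u0 ∈ B0, v0 ∈ B0 → same block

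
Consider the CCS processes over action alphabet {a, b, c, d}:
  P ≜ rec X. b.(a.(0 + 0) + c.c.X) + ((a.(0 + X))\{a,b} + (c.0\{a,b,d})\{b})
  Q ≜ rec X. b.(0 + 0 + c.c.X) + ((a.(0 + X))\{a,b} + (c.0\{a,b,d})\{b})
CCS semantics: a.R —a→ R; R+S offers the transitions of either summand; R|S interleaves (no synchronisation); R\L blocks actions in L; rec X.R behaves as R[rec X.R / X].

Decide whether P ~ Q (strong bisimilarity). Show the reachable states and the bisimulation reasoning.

P ≁ Q

P's transition system — 5 states:
  m0 = rec X. b.(a.(0 + 0) + c.c.X) + ((a.(0 + X))\{a,b} + (c.0\{a,b,d})\{b}) :: =b=> m1, =c=> m2
  m1 = a.(0 + 0) + c.c.(rec X. b.(a.(0 + 0) + c.c.X) + ((a.(0 + X))\{a,b} + (c.0\{a,b,d})\{b})) :: =a=> m3, =c=> m4
  m2 = 0\{a,b,d}\{b} :: ∅
  m3 = 0 + 0 :: ∅
  m4 = c.(rec X. b.(a.(0 + 0) + c.c.X) + ((a.(0 + X))\{a,b} + (c.0\{a,b,d})\{b})) :: =c=> m0
Q's transition system — 4 states:
  n0 = rec X. b.(0 + 0 + c.c.X) + ((a.(0 + X))\{a,b} + (c.0\{a,b,d})\{b}) :: =b=> n1, =c=> n2
  n1 = 0 + 0 + c.c.(rec X. b.(0 + 0 + c.c.X) + ((a.(0 + X))\{a,b} + (c.0\{a,b,d})\{b})) :: =c=> n3
  n2 = 0\{a,b,d}\{b} :: ∅
  n3 = c.(rec X. b.(0 + 0 + c.c.X) + ((a.(0 + X))\{a,b} + (c.0\{a,b,d})\{b})) :: =c=> n0
Coarsest stable partition (strong bisimilarity classes):
  B0 = {m0}
  B1 = {m1}
  B2 = {m2, m3, n2}
  B3 = {m4}
  B4 = {n0}
  B5 = {n1}
  B6 = {n3}
m0 ∈ B0, n0 ∈ B4 → different blocks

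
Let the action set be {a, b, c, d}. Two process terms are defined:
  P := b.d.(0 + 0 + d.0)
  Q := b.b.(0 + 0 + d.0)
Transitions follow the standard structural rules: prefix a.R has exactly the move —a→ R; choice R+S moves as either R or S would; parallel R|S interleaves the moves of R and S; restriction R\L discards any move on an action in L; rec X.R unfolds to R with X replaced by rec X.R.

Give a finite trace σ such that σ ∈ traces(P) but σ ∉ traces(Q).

bd

Reachable graph of P (4 states):
  s0 = b.d.(0 + 0 + d.0) → =b=> s1
  s1 = d.(0 + 0 + d.0) → =d=> s2
  s2 = 0 + 0 + d.0 → =d=> s3
  s3 = 0 → deadlocked
Reachable graph of Q (4 states):
  t0 = b.b.(0 + 0 + d.0) → =b=> t1
  t1 = b.(0 + 0 + d.0) → =b=> t2
  t2 = 0 + 0 + d.0 → =d=> t3
  t3 = 0 → deadlocked
Run σ = ⟨bd⟩ on P: start {s0}
  after b @ step 1: {s1}
  after d @ step 2: {s2}
  — P admits the full trace.
Run σ = ⟨bd⟩ on Q: start {t0}
  after b @ step 1: {t1}
  after d @ step 2: ∅ (Q stuck)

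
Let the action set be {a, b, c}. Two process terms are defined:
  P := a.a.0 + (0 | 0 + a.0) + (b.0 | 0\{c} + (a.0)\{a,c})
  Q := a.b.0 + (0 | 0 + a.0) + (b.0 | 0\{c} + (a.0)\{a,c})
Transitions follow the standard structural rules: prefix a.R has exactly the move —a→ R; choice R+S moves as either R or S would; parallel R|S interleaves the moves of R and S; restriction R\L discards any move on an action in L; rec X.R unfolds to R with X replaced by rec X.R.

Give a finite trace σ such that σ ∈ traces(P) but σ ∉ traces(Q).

LTS(P): 4 reachable states
  p0 = a.a.0 + (0 | 0 + a.0) + (b.0 | 0\{c} + (a.0)\{a,c}) | —a→ p1, —a→ p2, —b→ p3
  p1 = 0 | (no moves)
  p2 = a.0 | —a→ p1
  p3 = 0 | 0\{c} | (no moves)
LTS(Q): 4 reachable states
  q0 = a.b.0 + (0 | 0 + a.0) + (b.0 | 0\{c} + (a.0)\{a,c}) | —a→ q1, —a→ q2, —b→ q3
  q1 = 0 | (no moves)
  q2 = b.0 | —b→ q1
  q3 = 0 | 0\{c} | (no moves)
Trace ⟨aa⟩ through P, begin at {p0}:
  [1] a ⇒ {p1, p2}
  [2] a ⇒ {p1}
  ✓ P
Trace ⟨aa⟩ through Q, begin at {q0}:
  [1] a ⇒ {q1, q2}
  [2] a ⇒ ∅ (Q stuck)

aa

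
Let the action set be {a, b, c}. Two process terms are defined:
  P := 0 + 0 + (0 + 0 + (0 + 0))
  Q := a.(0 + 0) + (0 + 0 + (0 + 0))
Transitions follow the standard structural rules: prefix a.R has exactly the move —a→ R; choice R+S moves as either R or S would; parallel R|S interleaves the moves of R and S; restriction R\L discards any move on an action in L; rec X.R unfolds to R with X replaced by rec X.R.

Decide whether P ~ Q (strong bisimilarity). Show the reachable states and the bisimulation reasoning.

LTS(P): 1 reachable states
  s0 = 0 + 0 + (0 + 0 + (0 + 0)) has moves deadlocked
LTS(Q): 2 reachable states
  t0 = a.(0 + 0) + (0 + 0 + (0 + 0)) has moves --a--▸ t1
  t1 = 0 + 0 has moves deadlocked
Bisimilarity quotient blocks:
  B0 = {s0, t1}
  B1 = {t0}
s0 ∈ B0, t0 ∈ B1 → different blocks

P ≁ Q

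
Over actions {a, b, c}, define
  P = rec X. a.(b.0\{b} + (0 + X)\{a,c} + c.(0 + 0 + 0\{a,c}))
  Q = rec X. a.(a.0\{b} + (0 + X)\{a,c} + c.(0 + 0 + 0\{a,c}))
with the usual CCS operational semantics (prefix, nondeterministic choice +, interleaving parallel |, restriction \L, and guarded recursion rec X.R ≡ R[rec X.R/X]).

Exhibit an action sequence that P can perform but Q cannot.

Reachable graph of P (4 states):
  p0 = rec X. a.(b.0\{b} + (0 + X)\{a,c} + c.(0 + 0 + 0\{a,c})) :: ··a··> p1
  p1 = b.0\{b} + (0 + (rec X. a.(b.0\{b} + (0 + X)\{a,c} + c.(0 + 0 + 0\{a,c}))))\{a,c} + c.(0 + 0 + 0\{a,c}) :: ··b··> p2, ··c··> p3
  p2 = 0\{b} :: ∅
  p3 = 0 + 0 + 0\{a,c} :: ∅
Reachable graph of Q (4 states):
  q0 = rec X. a.(a.0\{b} + (0 + X)\{a,c} + c.(0 + 0 + 0\{a,c})) :: ··a··> q1
  q1 = a.0\{b} + (0 + (rec X. a.(a.0\{b} + (0 + X)\{a,c} + c.(0 + 0 + 0\{a,c}))))\{a,c} + c.(0 + 0 + 0\{a,c}) :: ··a··> q2, ··c··> q3
  q2 = 0\{b} :: ∅
  q3 = 0 + 0 + 0\{a,c} :: ∅
Run σ = ⟨ab⟩ on P: start {p0}
  [1] a ⇒ {p1}
  [2] b ⇒ {p2}
  — P admits the full trace.
Run σ = ⟨ab⟩ on Q: start {q0}
  [1] a ⇒ {q1}
  [2] b ⇒ ∅ (Q stuck)

ab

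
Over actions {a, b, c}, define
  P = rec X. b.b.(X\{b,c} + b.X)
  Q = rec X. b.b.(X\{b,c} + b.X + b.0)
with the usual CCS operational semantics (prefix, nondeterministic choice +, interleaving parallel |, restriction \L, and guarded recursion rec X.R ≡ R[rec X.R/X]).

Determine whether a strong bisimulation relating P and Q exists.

P ≁ Q

P's transition system — 3 states:
  s0 = rec X. b.b.(X\{b,c} + b.X) has moves ··b··> s1
  s1 = b.((rec X. b.b.(X\{b,c} + b.X))\{b,c} + b.(rec X. b.b.(X\{b,c} + b.X))) has moves ··b··> s2
  s2 = (rec X. b.b.(X\{b,c} + b.X))\{b,c} + b.(rec X. b.b.(X\{b,c} + b.X)) has moves ··b··> s0
Q's transition system — 4 states:
  t0 = rec X. b.b.(X\{b,c} + b.X + b.0) has moves ··b··> t1
  t1 = b.((rec X. b.b.(X\{b,c} + b.X + b.0))\{b,c} + b.(rec X. b.b.(X\{b,c} + b.X + b.0)) + b.0) has moves ··b··> t2
  t2 = (rec X. b.b.(X\{b,c} + b.X + b.0))\{b,c} + b.(rec X. b.b.(X\{b,c} + b.X + b.0)) + b.0 has moves ··b··> t0, ··b··> t3
  t3 = 0 has moves stopped
Partition-refinement fixed point:
  B0 = {s0, s1, s2}
  B1 = {t0}
  B2 = {t1}
  B3 = {t2}
  B4 = {t3}
s0 ∈ B0, t0 ∈ B1 → different blocks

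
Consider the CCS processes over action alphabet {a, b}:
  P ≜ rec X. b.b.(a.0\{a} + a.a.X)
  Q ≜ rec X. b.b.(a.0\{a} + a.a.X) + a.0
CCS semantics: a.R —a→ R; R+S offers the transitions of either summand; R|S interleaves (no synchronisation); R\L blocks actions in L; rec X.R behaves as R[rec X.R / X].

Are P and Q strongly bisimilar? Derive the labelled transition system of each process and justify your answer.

P's transition system — 5 states:
  s0 = rec X. b.b.(a.0\{a} + a.a.X) :: --b--▸ s1
  s1 = b.(a.0\{a} + a.a.(rec X. b.b.(a.0\{a} + a.a.X))) :: --b--▸ s2
  s2 = a.0\{a} + a.a.(rec X. b.b.(a.0\{a} + a.a.X)) :: --a--▸ s3, --a--▸ s4
  s3 = 0\{a} :: ∅
  s4 = a.(rec X. b.b.(a.0\{a} + a.a.X)) :: --a--▸ s0
Q's transition system — 6 states:
  t0 = rec X. b.b.(a.0\{a} + a.a.X) + a.0 :: --a--▸ t1, --b--▸ t2
  t1 = 0 :: ∅
  t2 = b.(a.0\{a} + a.a.(rec X. b.b.(a.0\{a} + a.a.X) + a.0)) :: --b--▸ t3
  t3 = a.0\{a} + a.a.(rec X. b.b.(a.0\{a} + a.a.X) + a.0) :: --a--▸ t4, --a--▸ t5
  t4 = 0\{a} :: ∅
  t5 = a.(rec X. b.b.(a.0\{a} + a.a.X) + a.0) :: --a--▸ t0
Bisimilarity quotient blocks:
  B0 = {s0}
  B1 = {s1}
  B2 = {s2}
  B3 = {s4}
  B4 = {s3, t1, t4}
  B5 = {t0}
  B6 = {t2}
  B7 = {t3}
  B8 = {t5}
s0 ∈ B0, t0 ∈ B5 → different blocks

P ≁ Q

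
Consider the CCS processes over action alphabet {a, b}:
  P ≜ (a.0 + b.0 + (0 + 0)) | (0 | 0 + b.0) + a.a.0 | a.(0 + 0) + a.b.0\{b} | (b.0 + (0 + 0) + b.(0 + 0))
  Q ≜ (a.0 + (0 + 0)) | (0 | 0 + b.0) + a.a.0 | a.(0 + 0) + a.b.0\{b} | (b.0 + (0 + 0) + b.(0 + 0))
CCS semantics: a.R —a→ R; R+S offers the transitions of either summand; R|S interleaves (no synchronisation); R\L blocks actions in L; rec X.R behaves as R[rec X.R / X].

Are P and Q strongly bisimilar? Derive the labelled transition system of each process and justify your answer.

LTS(P): 17 reachable states
  m0 = (a.0 + b.0 + (0 + 0)) | (0 | 0 + b.0) + a.a.0 | a.(0 + 0) + a.b.0\{b} | (b.0 + (0 + 0) + b.(0 + 0)) ⊢ =a=> m1, =a=> m2, =a=> m3, =a=> m4, =b=> m1, =b=> m5, =b=> m6, =b=> m7
  m1 = 0 | (0 | 0 + b.0) ⊢ =b=> m8
  m2 = a.0 | a.(0 + 0) ⊢ =a=> m10, =a=> m9
  m3 = a.a.0 | (0 + 0) ⊢ =a=> m10
  m4 = b.0\{b} | (b.0 + (0 + 0) + b.(0 + 0)) ⊢ =b=> m11, =b=> m12, =b=> m13
  m5 = (a.0 + b.0 + (0 + 0)) | 0 ⊢ =a=> m8, =b=> m8
  m6 = a.b.0\{b} | (0 + 0) ⊢ =a=> m12
  m7 = a.b.0\{b} | 0 ⊢ =a=> m13
  m8 = 0 | 0 ⊢ (no moves)
  m9 = 0 | a.(0 + 0) ⊢ =a=> m14
  m10 = a.0 | (0 + 0) ⊢ =a=> m14
  m11 = 0\{b} | (b.0 + (0 + 0) + b.(0 + 0)) ⊢ =b=> m15, =b=> m16
  m12 = b.0\{b} | (0 + 0) ⊢ =b=> m15
  m13 = b.0\{b} | 0 ⊢ =b=> m16
  m14 = 0 | (0 + 0) ⊢ (no moves)
  m15 = 0\{b} | (0 + 0) ⊢ (no moves)
  m16 = 0\{b} | 0 ⊢ (no moves)
LTS(Q): 17 reachable states
  n0 = (a.0 + (0 + 0)) | (0 | 0 + b.0) + a.a.0 | a.(0 + 0) + a.b.0\{b} | (b.0 + (0 + 0) + b.(0 + 0)) ⊢ =a=> n1, =a=> n2, =a=> n3, =a=> n4, =b=> n5, =b=> n6, =b=> n7
  n1 = 0 | (0 | 0 + b.0) ⊢ =b=> n8
  n2 = a.0 | a.(0 + 0) ⊢ =a=> n10, =a=> n9
  n3 = a.a.0 | (0 + 0) ⊢ =a=> n10
  n4 = b.0\{b} | (b.0 + (0 + 0) + b.(0 + 0)) ⊢ =b=> n11, =b=> n12, =b=> n13
  n5 = (a.0 + (0 + 0)) | 0 ⊢ =a=> n8
  n6 = a.b.0\{b} | (0 + 0) ⊢ =a=> n12
  n7 = a.b.0\{b} | 0 ⊢ =a=> n13
  n8 = 0 | 0 ⊢ (no moves)
  n9 = 0 | a.(0 + 0) ⊢ =a=> n14
  n10 = a.0 | (0 + 0) ⊢ =a=> n14
  n11 = 0\{b} | (b.0 + (0 + 0) + b.(0 + 0)) ⊢ =b=> n15, =b=> n16
  n12 = b.0\{b} | (0 + 0) ⊢ =b=> n15
  n13 = b.0\{b} | 0 ⊢ =b=> n16
  n14 = 0 | (0 + 0) ⊢ (no moves)
  n15 = 0\{b} | (0 + 0) ⊢ (no moves)
  n16 = 0\{b} | 0 ⊢ (no moves)
Coarsest stable partition (strong bisimilarity classes):
  B0 = {m0}
  B1 = {m6, m7, n6, n7}
  B2 = {m1, m11, m12, m13, n1, n11, n12, n13}
  B3 = {m14, m15, m16, m8, n14, n15, n16, n8}
  B4 = {m2, m3, n2, n3}
  B5 = {m10, m9, n10, n5, n9}
  B6 = {m4, n4}
  B7 = {m5}
  B8 = {n0}
m0 ∈ B0, n0 ∈ B8 → different blocks

P ≁ Q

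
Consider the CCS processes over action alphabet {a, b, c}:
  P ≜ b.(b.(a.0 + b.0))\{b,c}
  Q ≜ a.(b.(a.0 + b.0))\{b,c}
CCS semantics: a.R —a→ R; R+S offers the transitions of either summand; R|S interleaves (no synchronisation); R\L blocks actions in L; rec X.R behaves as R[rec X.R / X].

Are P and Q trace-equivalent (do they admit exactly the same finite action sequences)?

P's transition system — 2 states:
  m0 = b.(b.(a.0 + b.0))\{b,c} → -b-> m1
  m1 = (b.(a.0 + b.0))\{b,c} → deadlocked
Q's transition system — 2 states:
  n0 = a.(b.(a.0 + b.0))\{b,c} → -a-> n1
  n1 = (b.(a.0 + b.0))\{b,c} → deadlocked
Trace ⟨b⟩ through P, begin at {m0}:
  after b @ step 1: {m1}
  P completes σ.
Trace ⟨b⟩ through Q, begin at {n0}:
  after b @ step 1: ∅  — Q cannot continue

trace-distinct — witness ⟨b⟩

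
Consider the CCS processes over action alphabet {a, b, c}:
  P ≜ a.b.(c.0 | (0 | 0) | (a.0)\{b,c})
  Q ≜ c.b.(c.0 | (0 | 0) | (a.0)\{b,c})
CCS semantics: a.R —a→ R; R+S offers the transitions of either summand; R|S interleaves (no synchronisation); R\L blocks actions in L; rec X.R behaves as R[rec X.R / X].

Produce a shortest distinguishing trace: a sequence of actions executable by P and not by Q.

Reachable graph of P (6 states):
  u0 = a.b.(c.0 | (0 | 0) | (a.0)\{b,c}) → --a--▸ u1
  u1 = b.(c.0 | (0 | 0) | (a.0)\{b,c}) → --b--▸ u2
  u2 = c.0 | (0 | 0) | (a.0)\{b,c} → --a--▸ u3, --c--▸ u4
  u3 = c.0 | (0 | 0) | 0\{b,c} → --c--▸ u5
  u4 = 0 | (0 | 0) | (a.0)\{b,c} → --a--▸ u5
  u5 = 0 | (0 | 0) | 0\{b,c} → deadlocked
Reachable graph of Q (6 states):
  v0 = c.b.(c.0 | (0 | 0) | (a.0)\{b,c}) → --c--▸ v1
  v1 = b.(c.0 | (0 | 0) | (a.0)\{b,c}) → --b--▸ v2
  v2 = c.0 | (0 | 0) | (a.0)\{b,c} → --a--▸ v3, --c--▸ v4
  v3 = c.0 | (0 | 0) | 0\{b,c} → --c--▸ v5
  v4 = 0 | (0 | 0) | (a.0)\{b,c} → --a--▸ v5
  v5 = 0 | (0 | 0) | 0\{b,c} → deadlocked
Run σ = ⟨a⟩ on P: start {u0}
  [1] a ⇒ {u1}
  — P admits the full trace.
Run σ = ⟨a⟩ on Q: start {v0}
  [1] a ⇒ ∅  — Q cannot continue

a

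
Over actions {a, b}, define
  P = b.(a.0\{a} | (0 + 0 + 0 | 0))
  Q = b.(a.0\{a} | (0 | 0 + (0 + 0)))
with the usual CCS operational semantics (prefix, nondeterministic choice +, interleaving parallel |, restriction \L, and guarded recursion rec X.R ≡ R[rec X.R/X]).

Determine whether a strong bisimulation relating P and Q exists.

YES

P's transition system — 3 states:
  p0 = b.(a.0\{a} | (0 + 0 + 0 | 0)) → --b--▸ p1
  p1 = a.0\{a} | (0 + 0 + 0 | 0) → --a--▸ p2
  p2 = 0\{a} | (0 + 0 + 0 | 0) → stopped
Q's transition system — 3 states:
  q0 = b.(a.0\{a} | (0 | 0 + (0 + 0))) → --b--▸ q1
  q1 = a.0\{a} | (0 | 0 + (0 + 0)) → --a--▸ q2
  q2 = 0\{a} | (0 | 0 + (0 + 0)) → stopped
Partition-refinement fixed point:
  B0 = {p0, q0}
  B1 = {p1, q1}
  B2 = {p2, q2}
p0 ∈ B0, q0 ∈ B0 → same block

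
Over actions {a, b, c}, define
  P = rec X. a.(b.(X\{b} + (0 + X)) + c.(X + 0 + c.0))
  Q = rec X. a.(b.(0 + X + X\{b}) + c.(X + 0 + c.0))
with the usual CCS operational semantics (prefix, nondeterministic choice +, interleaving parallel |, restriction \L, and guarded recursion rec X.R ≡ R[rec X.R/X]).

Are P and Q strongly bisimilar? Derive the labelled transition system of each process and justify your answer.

LTS(P): 8 reachable states
  m0 = rec X. a.(b.(X\{b} + (0 + X)) + c.(X + 0 + c.0)) → —a→ m1
  m1 = b.((rec X. a.(b.(X\{b} + (0 + X)) + c.(X + 0 + c.0)))\{b} + (0 + (rec X. a.(b.(X\{b} + (0 + X)) + c.(X + 0 + c.0))))) + c.((rec X. a.(b.(X\{b} + (0 + X)) + c.(X + 0 + c.0))) + 0 + c.0) → —b→ m2, —c→ m3
  m2 = (rec X. a.(b.(X\{b} + (0 + X)) + c.(X + 0 + c.0)))\{b} + (0 + (rec X. a.(b.(X\{b} + (0 + X)) + c.(X + 0 + c.0)))) → —a→ m1, —a→ m4
  m3 = (rec X. a.(b.(X\{b} + (0 + X)) + c.(X + 0 + c.0))) + 0 + c.0 → —a→ m1, —c→ m5
  m4 = (b.((rec X. a.(b.(X\{b} + (0 + X)) + c.(X + 0 + c.0)))\{b} + (0 + (rec X. a.(b.(X\{b} + (0 + X)) + c.(X + 0 + c.0))))) + c.((rec X. a.(b.(X\{b} + (0 + X)) + c.(X + 0 + c.0))) + 0 + c.0))\{b} → —c→ m6
  m5 = 0 → deadlocked
  m6 = ((rec X. a.(b.(X\{b} + (0 + X)) + c.(X + 0 + c.0))) + 0 + c.0)\{b} → —a→ m4, —c→ m7
  m7 = 0\{b} → deadlocked
LTS(Q): 8 reachable states
  n0 = rec X. a.(b.(0 + X + X\{b}) + c.(X + 0 + c.0)) → —a→ n1
  n1 = b.(0 + (rec X. a.(b.(0 + X + X\{b}) + c.(X + 0 + c.0))) + (rec X. a.(b.(0 + X + X\{b}) + c.(X + 0 + c.0)))\{b}) + c.((rec X. a.(b.(0 + X + X\{b}) + c.(X + 0 + c.0))) + 0 + c.0) → —b→ n2, —c→ n3
  n2 = 0 + (rec X. a.(b.(0 + X + X\{b}) + c.(X + 0 + c.0))) + (rec X. a.(b.(0 + X + X\{b}) + c.(X + 0 + c.0)))\{b} → —a→ n1, —a→ n4
  n3 = (rec X. a.(b.(0 + X + X\{b}) + c.(X + 0 + c.0))) + 0 + c.0 → —a→ n1, —c→ n5
  n4 = (b.(0 + (rec X. a.(b.(0 + X + X\{b}) + c.(X + 0 + c.0))) + (rec X. a.(b.(0 + X + X\{b}) + c.(X + 0 + c.0)))\{b}) + c.((rec X. a.(b.(0 + X + X\{b}) + c.(X + 0 + c.0))) + 0 + c.0))\{b} → —c→ n6
  n5 = 0 → deadlocked
  n6 = ((rec X. a.(b.(0 + X + X\{b}) + c.(X + 0 + c.0))) + 0 + c.0)\{b} → —a→ n4, —c→ n7
  n7 = 0\{b} → deadlocked
Bisimilarity quotient blocks:
  B0 = {m0, n0}
  B1 = {m1, n1}
  B2 = {m2, n2}
  B3 = {m4, n4}
  B4 = {m6, n6}
  B5 = {m5, m7, n5, n7}
  B6 = {m3, n3}
m0 ∈ B0, n0 ∈ B0 → same block

P ~ Q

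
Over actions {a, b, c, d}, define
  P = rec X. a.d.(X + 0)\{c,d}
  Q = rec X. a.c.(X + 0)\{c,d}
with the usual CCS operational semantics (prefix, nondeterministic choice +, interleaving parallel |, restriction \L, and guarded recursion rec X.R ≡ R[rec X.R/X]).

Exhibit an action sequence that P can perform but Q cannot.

LTS(P): 4 reachable states
  s0 = rec X. a.d.(X + 0)\{c,d} ⊢ -a-> s1
  s1 = d.((rec X. a.d.(X + 0)\{c,d}) + 0)\{c,d} ⊢ -d-> s2
  s2 = ((rec X. a.d.(X + 0)\{c,d}) + 0)\{c,d} ⊢ -a-> s3
  s3 = (d.((rec X. a.d.(X + 0)\{c,d}) + 0)\{c,d})\{c,d} ⊢ (no moves)
LTS(Q): 4 reachable states
  t0 = rec X. a.c.(X + 0)\{c,d} ⊢ -a-> t1
  t1 = c.((rec X. a.c.(X + 0)\{c,d}) + 0)\{c,d} ⊢ -c-> t2
  t2 = ((rec X. a.c.(X + 0)\{c,d}) + 0)\{c,d} ⊢ -a-> t3
  t3 = (c.((rec X. a.c.(X + 0)\{c,d}) + 0)\{c,d})\{c,d} ⊢ (no moves)
Run σ = ⟨ad⟩ on P: start {s0}
  after a @ step 1: {s1}
  after d @ step 2: {s2}
  — P admits the full trace.
Run σ = ⟨ad⟩ on Q: start {t0}
  after a @ step 1: {t1}
  after d @ step 2: ∅ (Q stuck)

ad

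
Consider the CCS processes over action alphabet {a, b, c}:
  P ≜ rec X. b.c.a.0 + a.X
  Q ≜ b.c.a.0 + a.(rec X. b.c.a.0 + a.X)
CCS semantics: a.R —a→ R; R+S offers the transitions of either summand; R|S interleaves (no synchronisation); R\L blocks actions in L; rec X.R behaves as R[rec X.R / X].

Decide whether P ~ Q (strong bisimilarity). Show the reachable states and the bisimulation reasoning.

YES

P's transition system — 4 states:
  p0 = rec X. b.c.a.0 + a.X | —a→ p0, —b→ p1
  p1 = c.a.0 | —c→ p2
  p2 = a.0 | —a→ p3
  p3 = 0 | deadlocked
Q's transition system — 5 states:
  q0 = b.c.a.0 + a.(rec X. b.c.a.0 + a.X) | —a→ q1, —b→ q2
  q1 = rec X. b.c.a.0 + a.X | —a→ q1, —b→ q2
  q2 = c.a.0 | —c→ q3
  q3 = a.0 | —a→ q4
  q4 = 0 | deadlocked
Partition-refinement fixed point:
  B0 = {p0, q0, q1}
  B1 = {p1, q2}
  B2 = {p2, q3}
  B3 = {p3, q4}
p0 ∈ B0, q0 ∈ B0 → same block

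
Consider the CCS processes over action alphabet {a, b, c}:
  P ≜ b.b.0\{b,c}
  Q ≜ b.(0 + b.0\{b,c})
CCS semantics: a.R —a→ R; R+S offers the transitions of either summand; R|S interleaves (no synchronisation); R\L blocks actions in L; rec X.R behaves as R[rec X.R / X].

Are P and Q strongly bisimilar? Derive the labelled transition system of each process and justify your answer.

P's transition system — 3 states:
  m0 = b.b.0\{b,c} :: --b--▸ m1
  m1 = b.0\{b,c} :: --b--▸ m2
  m2 = 0\{b,c} :: deadlocked
Q's transition system — 3 states:
  n0 = b.(0 + b.0\{b,c}) :: --b--▸ n1
  n1 = 0 + b.0\{b,c} :: --b--▸ n2
  n2 = 0\{b,c} :: deadlocked
Bisimilarity quotient blocks:
  B0 = {m0, n0}
  B1 = {m1, n1}
  B2 = {m2, n2}
m0 ∈ B0, n0 ∈ B0 → same block

YES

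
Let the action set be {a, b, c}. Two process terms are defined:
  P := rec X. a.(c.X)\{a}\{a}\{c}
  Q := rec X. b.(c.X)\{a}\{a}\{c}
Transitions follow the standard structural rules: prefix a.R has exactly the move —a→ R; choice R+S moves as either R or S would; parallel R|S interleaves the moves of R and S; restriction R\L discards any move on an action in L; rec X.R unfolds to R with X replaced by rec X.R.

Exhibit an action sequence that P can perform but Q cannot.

Reachable graph of P (2 states):
  p0 = rec X. a.(c.X)\{a}\{a}\{c} has moves -a-> p1
  p1 = (c.(rec X. a.(c.X)\{a}\{a}\{c}))\{a}\{a}\{c} has moves deadlocked
Reachable graph of Q (2 states):
  q0 = rec X. b.(c.X)\{a}\{a}\{c} has moves -b-> q1
  q1 = (c.(rec X. b.(c.X)\{a}\{a}\{c}))\{a}\{a}\{c} has moves deadlocked
Trace ⟨a⟩ through P, begin at {p0}:
  step 1 (a): {p1}
  ✓ P
Trace ⟨a⟩ through Q, begin at {q0}:
  step 1 (a): ∅  — Q cannot continue

a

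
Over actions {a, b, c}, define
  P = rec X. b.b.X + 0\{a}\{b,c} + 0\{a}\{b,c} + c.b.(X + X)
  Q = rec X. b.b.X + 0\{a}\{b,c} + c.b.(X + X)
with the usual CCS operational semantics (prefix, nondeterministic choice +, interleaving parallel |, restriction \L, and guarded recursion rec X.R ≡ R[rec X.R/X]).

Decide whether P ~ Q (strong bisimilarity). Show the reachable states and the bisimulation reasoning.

bisimilar

P's transition system — 4 states:
  p0 = rec X. b.b.X + 0\{a}\{b,c} + 0\{a}\{b,c} + c.b.(X + X) | --b--▸ p1, --c--▸ p2
  p1 = b.(rec X. b.b.X + 0\{a}\{b,c} + 0\{a}\{b,c} + c.b.(X + X)) | --b--▸ p0
  p2 = b.((rec X. b.b.X + 0\{a}\{b,c} + 0\{a}\{b,c} + c.b.(X + X)) + (rec X. b.b.X + 0\{a}\{b,c} + 0\{a}\{b,c} + c.b.(X + X))) | --b--▸ p3
  p3 = (rec X. b.b.X + 0\{a}\{b,c} + 0\{a}\{b,c} + c.b.(X + X)) + (rec X. b.b.X + 0\{a}\{b,c} + 0\{a}\{b,c} + c.b.(X + X)) | --b--▸ p1, --c--▸ p2
Q's transition system — 4 states:
  q0 = rec X. b.b.X + 0\{a}\{b,c} + c.b.(X + X) | --b--▸ q1, --c--▸ q2
  q1 = b.(rec X. b.b.X + 0\{a}\{b,c} + c.b.(X + X)) | --b--▸ q0
  q2 = b.((rec X. b.b.X + 0\{a}\{b,c} + c.b.(X + X)) + (rec X. b.b.X + 0\{a}\{b,c} + c.b.(X + X))) | --b--▸ q3
  q3 = (rec X. b.b.X + 0\{a}\{b,c} + c.b.(X + X)) + (rec X. b.b.X + 0\{a}\{b,c} + c.b.(X + X)) | --b--▸ q1, --c--▸ q2
Bisimilarity quotient blocks:
  B0 = {p0, p3, q0, q3}
  B1 = {p1, p2, q1, q2}
p0 ∈ B0, q0 ∈ B0 → same block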